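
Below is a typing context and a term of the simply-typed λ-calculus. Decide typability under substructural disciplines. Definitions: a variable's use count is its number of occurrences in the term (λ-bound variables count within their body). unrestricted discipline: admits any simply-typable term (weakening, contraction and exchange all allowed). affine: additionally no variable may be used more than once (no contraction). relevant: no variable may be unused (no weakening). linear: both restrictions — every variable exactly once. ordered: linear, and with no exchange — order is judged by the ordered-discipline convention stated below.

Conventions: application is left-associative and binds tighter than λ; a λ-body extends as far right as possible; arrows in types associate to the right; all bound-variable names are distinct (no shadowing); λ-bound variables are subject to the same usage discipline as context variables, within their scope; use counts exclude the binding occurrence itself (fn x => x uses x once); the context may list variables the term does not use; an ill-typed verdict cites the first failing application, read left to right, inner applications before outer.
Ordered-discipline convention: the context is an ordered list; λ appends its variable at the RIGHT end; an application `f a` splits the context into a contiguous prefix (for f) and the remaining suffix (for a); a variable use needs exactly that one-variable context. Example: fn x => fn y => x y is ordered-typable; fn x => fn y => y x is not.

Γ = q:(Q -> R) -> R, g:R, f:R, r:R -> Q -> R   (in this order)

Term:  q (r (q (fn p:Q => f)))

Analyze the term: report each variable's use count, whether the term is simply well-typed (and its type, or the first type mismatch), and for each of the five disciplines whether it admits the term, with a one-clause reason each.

usage: q=2, g=0, f=1, r=1, p (λ-bound)=0
left-to-right use order: q, r, q, f
typing: well-typed at R
ordered: ✗ — q ×2 used more than once (contraction); g, p left unused
linear: ✗ — q ×2 used more than once (contraction); g, p left unused
affine: ✗ — q ×2 used more than once (contraction)
relevant: ✗ — g, p left unused
unrestricted: ✓ — well-typed at R; no restrictions here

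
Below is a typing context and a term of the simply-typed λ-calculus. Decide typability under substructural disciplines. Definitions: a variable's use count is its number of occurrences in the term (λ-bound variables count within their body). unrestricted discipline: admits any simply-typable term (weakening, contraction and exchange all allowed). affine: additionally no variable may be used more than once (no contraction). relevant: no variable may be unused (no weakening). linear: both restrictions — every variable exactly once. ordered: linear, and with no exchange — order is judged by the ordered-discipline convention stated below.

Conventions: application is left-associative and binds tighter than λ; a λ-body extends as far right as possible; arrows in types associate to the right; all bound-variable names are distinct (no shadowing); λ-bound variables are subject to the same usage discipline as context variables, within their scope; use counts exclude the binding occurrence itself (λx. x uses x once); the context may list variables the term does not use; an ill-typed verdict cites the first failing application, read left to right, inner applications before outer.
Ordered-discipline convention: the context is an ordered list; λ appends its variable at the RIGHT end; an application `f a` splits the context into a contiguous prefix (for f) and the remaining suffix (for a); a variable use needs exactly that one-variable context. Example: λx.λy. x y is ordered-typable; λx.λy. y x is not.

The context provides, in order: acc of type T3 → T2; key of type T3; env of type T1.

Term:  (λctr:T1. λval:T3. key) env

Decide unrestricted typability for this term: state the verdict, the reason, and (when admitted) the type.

yes — typability at T3 → T3 is all that's needed; term : T3 → T3
usage: acc: 0×; key: 1×; env: 1×; ctr (λ-bound): 0×; val (λ-bound): 0×
use order (left to right): key, env
typing: well-typed — term : T3 → T3
across the five disciplines: ordered ✗; linear ✗; affine ✓; relevant ✗; unrestricted ✓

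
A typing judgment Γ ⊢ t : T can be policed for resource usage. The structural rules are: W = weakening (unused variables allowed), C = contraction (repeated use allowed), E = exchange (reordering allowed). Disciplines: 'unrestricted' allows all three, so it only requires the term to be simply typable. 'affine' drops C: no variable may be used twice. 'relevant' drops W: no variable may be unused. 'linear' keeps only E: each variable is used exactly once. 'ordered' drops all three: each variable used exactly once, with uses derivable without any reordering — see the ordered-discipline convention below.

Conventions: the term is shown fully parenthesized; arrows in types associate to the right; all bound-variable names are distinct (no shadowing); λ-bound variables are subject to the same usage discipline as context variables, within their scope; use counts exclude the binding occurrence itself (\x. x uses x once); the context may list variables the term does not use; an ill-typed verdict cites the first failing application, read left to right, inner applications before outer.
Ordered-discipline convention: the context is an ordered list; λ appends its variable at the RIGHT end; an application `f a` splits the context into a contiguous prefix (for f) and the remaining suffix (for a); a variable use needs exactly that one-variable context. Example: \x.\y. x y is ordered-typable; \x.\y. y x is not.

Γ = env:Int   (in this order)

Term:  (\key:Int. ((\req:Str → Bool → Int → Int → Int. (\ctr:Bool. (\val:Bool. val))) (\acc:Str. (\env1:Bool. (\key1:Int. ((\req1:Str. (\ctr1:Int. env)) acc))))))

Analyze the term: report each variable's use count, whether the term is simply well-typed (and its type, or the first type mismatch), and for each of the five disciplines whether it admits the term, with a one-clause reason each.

usage: env ×1; key [bound] ×0; req [bound] ×0; ctr [bound] ×0; val [bound] ×1; acc [bound] ×1; env1 [bound] ×0; key1 [bound] ×0; req1 [bound] ×0; ctr1 [bound] ×0
use order (left to right): val, env, acc
typing: ✓ — Int → Bool → Bool → Bool
ordered ✗ (unused: key, req, ctr, env1, key1, req1, ctr1 — weakening required)
linear ✗ (unused: key, req, ctr, env1, key1, req1, ctr1 — weakening required)
affine ✓ (env, key, req, ctr, val, acc, env1, key1, req1, ctr1: no repeats, contraction unneeded)
relevant ✗ (unused: key, req, ctr, env1, key1, req1, ctr1 — weakening required)
unrestricted ✓ (type-checks (Int → Bool → Bool → Bool) and nothing is barred)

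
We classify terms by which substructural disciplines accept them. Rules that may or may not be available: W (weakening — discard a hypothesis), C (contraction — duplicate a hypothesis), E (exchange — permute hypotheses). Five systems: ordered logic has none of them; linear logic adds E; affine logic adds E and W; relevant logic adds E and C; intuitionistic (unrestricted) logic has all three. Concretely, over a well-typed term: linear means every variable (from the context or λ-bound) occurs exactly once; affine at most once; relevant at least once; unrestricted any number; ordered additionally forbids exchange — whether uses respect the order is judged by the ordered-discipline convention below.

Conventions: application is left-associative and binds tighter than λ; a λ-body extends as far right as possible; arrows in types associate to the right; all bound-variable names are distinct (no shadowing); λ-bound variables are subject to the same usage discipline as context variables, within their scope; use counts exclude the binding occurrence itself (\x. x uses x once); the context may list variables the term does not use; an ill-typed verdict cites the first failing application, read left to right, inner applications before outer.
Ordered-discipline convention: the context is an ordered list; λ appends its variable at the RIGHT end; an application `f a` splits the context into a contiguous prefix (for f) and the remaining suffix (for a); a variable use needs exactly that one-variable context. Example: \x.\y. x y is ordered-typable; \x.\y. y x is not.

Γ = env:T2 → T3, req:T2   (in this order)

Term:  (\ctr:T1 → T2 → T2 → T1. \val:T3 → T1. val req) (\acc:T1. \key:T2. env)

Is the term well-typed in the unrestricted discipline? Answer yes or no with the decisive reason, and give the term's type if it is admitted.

no — the type mismatch rejects it
usage: env ×1, req ×1, ctr [bound] ×0, val [bound] ×1, acc [bound] ×0, key [bound] ×0
use order (left to right): val, req, env
typing: ill-typed: an application expects T3 but receives T2
summary: ordered ✗ | linear ✗ | affine ✗ | relevant ✗ | unrestricted ✗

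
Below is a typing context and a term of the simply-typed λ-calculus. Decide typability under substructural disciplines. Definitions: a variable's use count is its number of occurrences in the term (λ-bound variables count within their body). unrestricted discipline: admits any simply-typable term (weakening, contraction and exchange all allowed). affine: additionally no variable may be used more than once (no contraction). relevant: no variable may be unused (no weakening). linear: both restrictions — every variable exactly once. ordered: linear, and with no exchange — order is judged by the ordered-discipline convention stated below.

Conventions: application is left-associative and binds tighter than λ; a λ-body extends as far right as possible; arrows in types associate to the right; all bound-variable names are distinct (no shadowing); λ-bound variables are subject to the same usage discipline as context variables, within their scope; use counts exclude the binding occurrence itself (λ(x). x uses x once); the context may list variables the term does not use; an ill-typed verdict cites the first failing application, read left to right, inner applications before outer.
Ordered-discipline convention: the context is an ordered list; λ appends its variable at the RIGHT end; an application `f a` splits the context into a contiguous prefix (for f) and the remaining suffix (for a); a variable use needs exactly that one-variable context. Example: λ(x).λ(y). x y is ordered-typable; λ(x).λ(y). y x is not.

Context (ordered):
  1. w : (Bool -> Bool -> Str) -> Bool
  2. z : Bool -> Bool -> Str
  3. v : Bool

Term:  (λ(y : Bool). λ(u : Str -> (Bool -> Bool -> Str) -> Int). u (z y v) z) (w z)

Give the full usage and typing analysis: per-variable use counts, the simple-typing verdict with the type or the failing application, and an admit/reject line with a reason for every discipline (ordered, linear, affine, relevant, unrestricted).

usage: w ×1; z ×3; v ×1; y (λ-bound) ×1; u (λ-bound) ×1
order of uses: u, z, y, v, z, w, z
typing: ✓ — (Str -> (Bool -> Bool -> Str) -> Int) -> Int
ordered ✗ (uses contraction: z ×3)
linear ✗ (uses contraction: z ×3)
affine ✗ (uses contraction: z ×3)
relevant ✓ (none of w, z, v, y, u goes unused)
unrestricted ✓ (simply typable at (Str -> (Bool -> Bool -> Str) -> Int) -> Int; W, C, E all held)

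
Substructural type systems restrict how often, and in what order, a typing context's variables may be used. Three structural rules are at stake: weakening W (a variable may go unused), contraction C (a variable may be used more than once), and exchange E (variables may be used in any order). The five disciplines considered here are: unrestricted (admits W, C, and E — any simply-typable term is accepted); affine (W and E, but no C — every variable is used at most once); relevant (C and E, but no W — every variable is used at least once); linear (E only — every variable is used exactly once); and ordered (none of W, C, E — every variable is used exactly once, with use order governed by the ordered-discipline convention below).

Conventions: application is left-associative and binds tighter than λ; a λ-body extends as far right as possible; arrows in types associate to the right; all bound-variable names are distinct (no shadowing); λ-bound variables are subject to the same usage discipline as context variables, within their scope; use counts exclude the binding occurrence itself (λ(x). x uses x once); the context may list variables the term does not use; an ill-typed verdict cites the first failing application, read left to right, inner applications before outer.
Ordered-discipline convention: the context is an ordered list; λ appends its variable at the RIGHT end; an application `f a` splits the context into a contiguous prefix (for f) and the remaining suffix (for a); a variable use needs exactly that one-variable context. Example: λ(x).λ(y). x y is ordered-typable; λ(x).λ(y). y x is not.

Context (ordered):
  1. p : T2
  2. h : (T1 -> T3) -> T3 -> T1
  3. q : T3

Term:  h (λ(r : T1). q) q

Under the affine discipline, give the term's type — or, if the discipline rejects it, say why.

not well-typed under affine — uses contraction: q ×2
counts: p: 0×; h: 1×; q: 2×; r (bound): 0×
use order (left to right): h, q, q
typing: well-typed at T1
all disciplines: ordered ✗ | linear ✗ | affine ✗ | relevant ✗ | unrestricted ✓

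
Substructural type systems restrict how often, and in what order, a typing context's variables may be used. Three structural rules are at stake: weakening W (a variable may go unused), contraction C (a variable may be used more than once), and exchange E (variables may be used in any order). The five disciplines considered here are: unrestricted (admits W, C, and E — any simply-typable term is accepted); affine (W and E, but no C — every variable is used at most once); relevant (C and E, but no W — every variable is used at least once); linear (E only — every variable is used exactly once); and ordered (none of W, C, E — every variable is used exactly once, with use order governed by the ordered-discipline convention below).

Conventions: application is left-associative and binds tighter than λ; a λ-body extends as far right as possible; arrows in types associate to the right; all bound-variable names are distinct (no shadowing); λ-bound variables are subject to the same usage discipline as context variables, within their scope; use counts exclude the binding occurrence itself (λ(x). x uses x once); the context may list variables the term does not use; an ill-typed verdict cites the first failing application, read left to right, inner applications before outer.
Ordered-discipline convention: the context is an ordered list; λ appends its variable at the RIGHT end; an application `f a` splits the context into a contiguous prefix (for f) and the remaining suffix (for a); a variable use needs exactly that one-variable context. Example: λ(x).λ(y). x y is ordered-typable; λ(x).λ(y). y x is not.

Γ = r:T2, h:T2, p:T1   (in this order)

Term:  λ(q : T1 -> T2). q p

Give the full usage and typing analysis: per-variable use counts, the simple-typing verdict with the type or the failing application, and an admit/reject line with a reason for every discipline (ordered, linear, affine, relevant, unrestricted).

use counts: r ×0, h ×0, p ×1, q [bound] ×1
use order (left to right): q, p
typing: the term checks, with type (T1 -> T2) -> T2
ordered: ✗ — r, h never used (weakening)
linear: ✗ — r, h never used (weakening)
affine: ✓ — no duplicate uses among r, h, p, q
relevant: ✗ — r, h never used (weakening)
unrestricted: ✓ — typability at (T1 -> T2) -> T2 is all that's needed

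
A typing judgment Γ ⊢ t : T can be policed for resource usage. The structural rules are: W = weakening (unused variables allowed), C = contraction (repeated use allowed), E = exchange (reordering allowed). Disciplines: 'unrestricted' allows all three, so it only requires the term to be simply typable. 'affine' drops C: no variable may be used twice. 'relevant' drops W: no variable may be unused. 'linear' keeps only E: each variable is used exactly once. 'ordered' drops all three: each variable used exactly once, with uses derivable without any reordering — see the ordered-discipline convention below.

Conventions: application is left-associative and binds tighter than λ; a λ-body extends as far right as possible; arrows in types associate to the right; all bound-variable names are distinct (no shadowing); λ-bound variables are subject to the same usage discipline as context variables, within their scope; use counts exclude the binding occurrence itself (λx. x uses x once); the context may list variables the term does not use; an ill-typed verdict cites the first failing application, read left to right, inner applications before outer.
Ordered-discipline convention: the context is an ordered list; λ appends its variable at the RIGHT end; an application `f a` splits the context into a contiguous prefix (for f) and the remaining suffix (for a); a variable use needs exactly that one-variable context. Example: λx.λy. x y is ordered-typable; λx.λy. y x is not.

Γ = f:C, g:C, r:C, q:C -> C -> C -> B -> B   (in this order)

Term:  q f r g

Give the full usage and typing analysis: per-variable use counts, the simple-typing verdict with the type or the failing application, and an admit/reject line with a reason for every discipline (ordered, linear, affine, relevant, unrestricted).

usage: f ×1, g ×1, r ×1, q ×1
order of uses: q, f, r, g
typing: well-typed — term : B -> B
ordered: ✗, use order q, f, r, g needs exchange
linear: ✓, exactly-once usage across f, g, r, q
affine: ✓, f, g, r, q: no repeats, contraction unneeded
relevant: ✓, none of f, g, r, q goes unused
unrestricted: ✓, typability at B -> B is all that's needed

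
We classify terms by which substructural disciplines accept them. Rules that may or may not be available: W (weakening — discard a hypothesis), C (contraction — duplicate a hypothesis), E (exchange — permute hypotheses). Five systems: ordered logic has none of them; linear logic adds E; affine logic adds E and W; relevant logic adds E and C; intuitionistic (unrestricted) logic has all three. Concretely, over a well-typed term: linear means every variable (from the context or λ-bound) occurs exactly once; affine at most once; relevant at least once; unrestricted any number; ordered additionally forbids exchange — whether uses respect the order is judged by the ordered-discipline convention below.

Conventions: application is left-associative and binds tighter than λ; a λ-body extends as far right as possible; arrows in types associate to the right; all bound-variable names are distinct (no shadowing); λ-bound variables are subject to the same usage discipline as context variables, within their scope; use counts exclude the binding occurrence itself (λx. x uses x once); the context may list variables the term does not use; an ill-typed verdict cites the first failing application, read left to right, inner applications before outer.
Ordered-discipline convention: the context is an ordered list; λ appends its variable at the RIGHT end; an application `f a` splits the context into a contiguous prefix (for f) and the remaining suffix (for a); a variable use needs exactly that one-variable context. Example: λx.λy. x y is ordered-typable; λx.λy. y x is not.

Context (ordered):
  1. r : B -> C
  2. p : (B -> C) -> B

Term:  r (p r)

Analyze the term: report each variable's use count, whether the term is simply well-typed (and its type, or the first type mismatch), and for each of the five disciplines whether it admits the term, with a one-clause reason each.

variable uses: r ×2, p ×1
order of uses: r, p, r
typing: well-typed at C
ordered: ✗ — r ×2 used more than once (contraction)
linear: ✗ — r ×2 used more than once (contraction)
affine: ✗ — r ×2 used more than once (contraction)
relevant: ✓ — none of r, p goes unused
unrestricted: ✓ — simply typable at C; W, C, E all held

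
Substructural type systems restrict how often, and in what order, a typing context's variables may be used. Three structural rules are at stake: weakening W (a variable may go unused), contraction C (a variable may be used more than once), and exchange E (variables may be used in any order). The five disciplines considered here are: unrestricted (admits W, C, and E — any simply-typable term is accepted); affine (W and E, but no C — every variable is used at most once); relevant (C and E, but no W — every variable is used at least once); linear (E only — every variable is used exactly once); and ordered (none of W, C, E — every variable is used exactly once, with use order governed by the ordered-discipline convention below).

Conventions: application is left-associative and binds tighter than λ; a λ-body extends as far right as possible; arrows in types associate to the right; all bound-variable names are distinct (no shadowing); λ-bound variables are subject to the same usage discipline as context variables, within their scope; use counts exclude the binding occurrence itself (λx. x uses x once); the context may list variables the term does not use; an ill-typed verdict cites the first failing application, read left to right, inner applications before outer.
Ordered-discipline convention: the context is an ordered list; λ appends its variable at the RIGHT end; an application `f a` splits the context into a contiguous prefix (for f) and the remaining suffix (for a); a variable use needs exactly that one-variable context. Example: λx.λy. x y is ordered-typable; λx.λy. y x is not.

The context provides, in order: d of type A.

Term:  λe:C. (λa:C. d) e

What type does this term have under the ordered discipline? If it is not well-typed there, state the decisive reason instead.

not well-typed under ordered — needs weakening: a unused
usage: d ×1; e [bound] ×1; a [bound] ×0
order of uses: d, e
typing: the term checks, with type C -> A
all disciplines: ordered ✗; linear ✗; affine ✓; relevant ✗; unrestricted ✓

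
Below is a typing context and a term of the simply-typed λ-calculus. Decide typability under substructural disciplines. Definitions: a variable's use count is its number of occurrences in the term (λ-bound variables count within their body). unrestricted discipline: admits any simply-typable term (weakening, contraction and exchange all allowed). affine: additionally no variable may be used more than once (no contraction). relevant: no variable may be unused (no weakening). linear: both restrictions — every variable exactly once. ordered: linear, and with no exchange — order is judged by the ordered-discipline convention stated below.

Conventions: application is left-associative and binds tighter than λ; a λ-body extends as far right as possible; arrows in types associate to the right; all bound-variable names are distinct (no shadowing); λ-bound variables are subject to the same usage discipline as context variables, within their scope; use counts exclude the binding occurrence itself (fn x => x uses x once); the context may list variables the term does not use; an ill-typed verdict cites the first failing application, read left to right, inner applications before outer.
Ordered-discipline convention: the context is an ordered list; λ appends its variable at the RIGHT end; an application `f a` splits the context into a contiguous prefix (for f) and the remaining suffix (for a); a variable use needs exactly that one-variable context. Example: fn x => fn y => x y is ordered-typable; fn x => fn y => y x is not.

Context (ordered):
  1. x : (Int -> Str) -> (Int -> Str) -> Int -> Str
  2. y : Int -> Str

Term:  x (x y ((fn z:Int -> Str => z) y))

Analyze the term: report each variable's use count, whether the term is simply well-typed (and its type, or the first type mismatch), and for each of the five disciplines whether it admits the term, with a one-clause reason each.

usage: x: 2, y: 2, z (bound): 1
use order (left to right): x, x, y, z, y
typing: ✓ — (Int -> Str) -> Int -> Str
ordered: ✗ — x ×2, y ×2 used more than once (contraction)
linear: ✗ — x ×2, y ×2 used more than once (contraction)
affine: ✗ — x ×2, y ×2 used more than once (contraction)
relevant: ✓ — every one of x, y, z appears
unrestricted: ✓ — typability at (Int -> Str) -> Int -> Str is all that's needed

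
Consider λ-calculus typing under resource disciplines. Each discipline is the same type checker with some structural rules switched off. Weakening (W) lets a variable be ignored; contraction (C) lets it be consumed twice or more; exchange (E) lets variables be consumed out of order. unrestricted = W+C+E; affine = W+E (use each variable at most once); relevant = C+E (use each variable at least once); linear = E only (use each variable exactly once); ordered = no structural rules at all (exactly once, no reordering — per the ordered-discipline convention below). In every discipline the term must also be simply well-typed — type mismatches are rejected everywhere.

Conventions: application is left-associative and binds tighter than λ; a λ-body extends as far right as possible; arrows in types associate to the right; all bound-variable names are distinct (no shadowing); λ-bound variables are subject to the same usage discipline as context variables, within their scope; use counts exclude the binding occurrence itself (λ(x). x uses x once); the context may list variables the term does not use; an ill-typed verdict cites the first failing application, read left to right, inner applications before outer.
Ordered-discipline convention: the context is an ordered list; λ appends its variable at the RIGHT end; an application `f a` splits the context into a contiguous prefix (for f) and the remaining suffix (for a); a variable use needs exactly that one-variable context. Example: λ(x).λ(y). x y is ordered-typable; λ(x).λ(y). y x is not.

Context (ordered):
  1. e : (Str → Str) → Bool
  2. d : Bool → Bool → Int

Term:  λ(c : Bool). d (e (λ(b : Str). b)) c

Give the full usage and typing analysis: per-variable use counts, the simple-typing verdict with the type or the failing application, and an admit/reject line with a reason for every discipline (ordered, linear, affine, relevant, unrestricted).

usage: e: 1×, d: 1×, c (λ-bound): 1×, b (λ-bound): 1×
left-to-right use order: d, e, b, c
typing: the term checks, with type Bool → Int
ordered ✗ (no contiguous prefix/suffix split fits d, e, b, c)
linear ✓ (exactly-once usage across e, d, c, b)
affine ✓ (no duplicate uses among e, d, c, b)
relevant ✓ (every one of e, d, c, b appears)
unrestricted ✓ (type-checks (Bool → Int) and nothing is barred)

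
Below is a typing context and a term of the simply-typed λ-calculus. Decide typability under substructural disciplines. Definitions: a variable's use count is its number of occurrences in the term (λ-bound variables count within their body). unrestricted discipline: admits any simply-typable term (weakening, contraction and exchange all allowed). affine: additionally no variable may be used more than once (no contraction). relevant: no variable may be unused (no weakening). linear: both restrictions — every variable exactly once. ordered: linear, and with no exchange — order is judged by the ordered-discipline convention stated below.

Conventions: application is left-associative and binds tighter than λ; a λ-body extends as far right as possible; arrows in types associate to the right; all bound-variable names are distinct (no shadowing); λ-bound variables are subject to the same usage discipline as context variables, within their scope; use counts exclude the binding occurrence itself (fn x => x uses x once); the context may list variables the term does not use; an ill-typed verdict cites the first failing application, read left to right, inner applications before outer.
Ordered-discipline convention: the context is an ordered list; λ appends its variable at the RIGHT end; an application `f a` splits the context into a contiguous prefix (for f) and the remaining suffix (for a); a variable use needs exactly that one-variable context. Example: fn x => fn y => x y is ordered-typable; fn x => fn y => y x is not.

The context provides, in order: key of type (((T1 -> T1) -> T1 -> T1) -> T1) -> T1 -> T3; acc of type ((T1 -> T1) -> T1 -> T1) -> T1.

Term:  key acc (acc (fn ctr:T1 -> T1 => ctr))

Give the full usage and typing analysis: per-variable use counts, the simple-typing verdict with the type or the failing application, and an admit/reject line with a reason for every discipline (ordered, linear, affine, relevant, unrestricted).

use counts: key ×1, acc ×2, ctr [bound] ×1
left-to-right use order: key, acc, acc, ctr
typing: the term checks, with type T3
ordered: ✗, repeated use of acc ×2
linear: ✗, repeated use of acc ×2
affine: ✗, repeated use of acc ×2
relevant: ✓, at least one use each (key, acc, ctr)
unrestricted: ✓, typability at T3 is all that's needed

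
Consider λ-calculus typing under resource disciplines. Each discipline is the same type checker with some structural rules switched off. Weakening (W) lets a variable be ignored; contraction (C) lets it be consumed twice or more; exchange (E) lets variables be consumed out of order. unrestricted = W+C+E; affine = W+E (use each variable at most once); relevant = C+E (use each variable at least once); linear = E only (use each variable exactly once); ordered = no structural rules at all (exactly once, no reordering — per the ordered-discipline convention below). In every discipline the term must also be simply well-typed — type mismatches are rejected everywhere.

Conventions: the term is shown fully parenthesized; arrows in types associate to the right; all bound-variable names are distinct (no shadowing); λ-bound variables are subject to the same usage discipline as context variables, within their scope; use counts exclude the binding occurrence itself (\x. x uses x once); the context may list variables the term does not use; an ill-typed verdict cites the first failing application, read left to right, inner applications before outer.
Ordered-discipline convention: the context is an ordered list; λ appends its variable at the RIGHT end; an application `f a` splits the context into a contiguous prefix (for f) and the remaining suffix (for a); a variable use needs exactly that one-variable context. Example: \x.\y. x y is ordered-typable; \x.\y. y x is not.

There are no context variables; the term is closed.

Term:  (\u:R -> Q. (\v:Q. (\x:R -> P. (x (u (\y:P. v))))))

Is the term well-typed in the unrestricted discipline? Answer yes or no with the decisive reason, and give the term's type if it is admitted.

no — the type mismatch rejects it
variable uses: u (λ-bound): 1; v (λ-bound): 1; x (λ-bound): 1; y (λ-bound): 0
order of uses: x, u, v
typing: ill-typed: a function awaiting R gets P -> Q
per-discipline verdicts: ordered ✗, linear ✗, affine ✗, relevant ✗, unrestricted ✗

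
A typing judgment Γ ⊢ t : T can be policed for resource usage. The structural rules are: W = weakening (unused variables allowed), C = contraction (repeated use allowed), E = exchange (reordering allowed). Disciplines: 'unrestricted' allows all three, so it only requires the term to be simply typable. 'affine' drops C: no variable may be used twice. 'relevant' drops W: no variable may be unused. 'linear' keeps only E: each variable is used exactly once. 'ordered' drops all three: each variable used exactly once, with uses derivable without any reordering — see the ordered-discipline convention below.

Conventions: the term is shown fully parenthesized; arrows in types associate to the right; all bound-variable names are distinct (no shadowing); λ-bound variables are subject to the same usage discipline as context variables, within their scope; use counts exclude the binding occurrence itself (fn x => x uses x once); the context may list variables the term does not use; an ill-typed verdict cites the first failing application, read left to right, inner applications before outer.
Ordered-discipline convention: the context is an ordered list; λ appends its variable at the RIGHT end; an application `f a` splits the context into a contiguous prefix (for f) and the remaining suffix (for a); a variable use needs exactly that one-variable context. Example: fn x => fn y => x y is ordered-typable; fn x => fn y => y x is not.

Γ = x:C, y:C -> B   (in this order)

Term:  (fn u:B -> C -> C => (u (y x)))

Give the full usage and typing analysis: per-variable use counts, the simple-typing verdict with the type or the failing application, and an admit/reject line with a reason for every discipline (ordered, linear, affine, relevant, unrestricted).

counts: x=1; y=1; u (λ-bound)=1
left-to-right use order: u, y, x
typing: well-typed at (B -> C -> C) -> C -> C
ordered: ✗ — needs exchange: uses follow u, y, x
linear: ✓ — single use per variable (x, y, u)
affine: ✓ — none of x, y, u used more than once
relevant: ✓ — x, y, u: all used, weakening unneeded
unrestricted: ✓ — typability at (B -> C -> C) -> C -> C is all that's needed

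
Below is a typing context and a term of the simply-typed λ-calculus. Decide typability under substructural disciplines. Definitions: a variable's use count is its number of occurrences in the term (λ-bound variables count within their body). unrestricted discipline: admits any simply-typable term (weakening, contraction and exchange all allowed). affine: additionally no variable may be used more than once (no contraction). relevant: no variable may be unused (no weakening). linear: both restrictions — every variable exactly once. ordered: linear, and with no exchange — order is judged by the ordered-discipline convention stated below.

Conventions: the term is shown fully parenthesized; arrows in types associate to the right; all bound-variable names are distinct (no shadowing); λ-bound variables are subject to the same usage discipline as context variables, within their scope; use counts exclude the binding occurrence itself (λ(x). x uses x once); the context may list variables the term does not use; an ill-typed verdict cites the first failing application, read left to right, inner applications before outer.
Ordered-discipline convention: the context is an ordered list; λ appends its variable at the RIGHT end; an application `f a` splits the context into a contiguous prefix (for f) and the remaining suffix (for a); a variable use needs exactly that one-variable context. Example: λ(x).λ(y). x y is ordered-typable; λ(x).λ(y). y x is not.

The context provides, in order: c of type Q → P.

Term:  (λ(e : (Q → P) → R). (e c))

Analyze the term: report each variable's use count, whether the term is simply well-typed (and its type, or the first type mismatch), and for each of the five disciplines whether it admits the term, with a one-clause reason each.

variable uses: c: 1; e (bound): 1
uses in reading order: e, c
typing: the term checks, with type ((Q → P) → R) → R
ordered ✗ (no ordered split (uses run e, c))
linear ✓ (c, e: one use apiece)
affine ✓ (at most one use each (c, e))
relevant ✓ (at least one use each (c, e))
unrestricted ✓ (simply typable at ((Q → P) → R) → R; W, C, E all held)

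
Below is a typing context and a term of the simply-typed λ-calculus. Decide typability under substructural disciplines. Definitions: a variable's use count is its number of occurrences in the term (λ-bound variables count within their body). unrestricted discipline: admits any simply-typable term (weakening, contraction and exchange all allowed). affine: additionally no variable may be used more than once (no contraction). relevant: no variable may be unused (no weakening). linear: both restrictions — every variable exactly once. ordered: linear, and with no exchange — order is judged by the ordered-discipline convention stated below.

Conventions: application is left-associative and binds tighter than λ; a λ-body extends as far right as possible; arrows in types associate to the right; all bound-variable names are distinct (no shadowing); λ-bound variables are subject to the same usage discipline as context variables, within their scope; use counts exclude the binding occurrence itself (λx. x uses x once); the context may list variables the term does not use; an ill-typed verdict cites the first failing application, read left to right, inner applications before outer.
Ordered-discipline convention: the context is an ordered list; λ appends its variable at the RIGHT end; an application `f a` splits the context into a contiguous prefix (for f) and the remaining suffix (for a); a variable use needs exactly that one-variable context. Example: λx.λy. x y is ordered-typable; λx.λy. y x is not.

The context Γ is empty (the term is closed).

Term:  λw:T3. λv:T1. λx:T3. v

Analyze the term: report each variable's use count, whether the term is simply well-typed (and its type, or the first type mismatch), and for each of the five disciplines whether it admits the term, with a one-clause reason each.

usage: w (bound)=0, v (bound)=1, x (bound)=0
order of uses: v
typing: ✓ — T3 -> T1 -> T3 -> T1
ordered ✗ (unused: w, x — weakening required)
linear ✗ (unused: w, x — weakening required)
affine ✓ (no duplicate uses among w, v, x)
relevant ✗ (unused: w, x — weakening required)
unrestricted ✓ (typability at T3 -> T1 -> T3 -> T1 is all that's needed)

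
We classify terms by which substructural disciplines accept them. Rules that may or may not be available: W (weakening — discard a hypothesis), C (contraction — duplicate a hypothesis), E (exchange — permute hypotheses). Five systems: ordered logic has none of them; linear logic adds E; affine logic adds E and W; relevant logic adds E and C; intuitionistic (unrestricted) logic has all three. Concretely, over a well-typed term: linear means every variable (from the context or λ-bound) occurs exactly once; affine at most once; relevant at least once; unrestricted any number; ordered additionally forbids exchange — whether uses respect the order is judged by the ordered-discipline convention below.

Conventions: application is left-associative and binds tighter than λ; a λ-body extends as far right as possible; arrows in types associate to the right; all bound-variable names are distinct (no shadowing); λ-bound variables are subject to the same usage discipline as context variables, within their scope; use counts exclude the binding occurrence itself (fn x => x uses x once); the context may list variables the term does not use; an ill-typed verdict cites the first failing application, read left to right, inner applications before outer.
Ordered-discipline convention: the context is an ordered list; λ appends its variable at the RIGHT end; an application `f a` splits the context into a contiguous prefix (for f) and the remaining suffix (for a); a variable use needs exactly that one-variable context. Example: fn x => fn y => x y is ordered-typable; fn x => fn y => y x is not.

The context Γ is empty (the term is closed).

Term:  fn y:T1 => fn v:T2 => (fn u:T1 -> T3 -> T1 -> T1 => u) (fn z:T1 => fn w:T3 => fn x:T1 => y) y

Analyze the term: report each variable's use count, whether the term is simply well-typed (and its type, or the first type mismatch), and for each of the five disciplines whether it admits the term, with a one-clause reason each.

usage: y (bound) ×2; v (bound) ×0; u (bound) ×1; z (bound) ×0; w (bound) ×0; x (bound) ×0
uses in reading order: u, y, y
typing: the term checks, with type T1 -> T2 -> T3 -> T1 -> T1
ordered ✗ (y ×2 used more than once (contraction); v, z, w, x never used (weakening))
linear ✗ (y ×2 used more than once (contraction); v, z, w, x never used (weakening))
affine ✗ (y ×2 used more than once (contraction))
relevant ✗ (v, z, w, x never used (weakening))
unrestricted ✓ (well-typed at T1 -> T2 -> T3 -> T1 -> T1; no restrictions here)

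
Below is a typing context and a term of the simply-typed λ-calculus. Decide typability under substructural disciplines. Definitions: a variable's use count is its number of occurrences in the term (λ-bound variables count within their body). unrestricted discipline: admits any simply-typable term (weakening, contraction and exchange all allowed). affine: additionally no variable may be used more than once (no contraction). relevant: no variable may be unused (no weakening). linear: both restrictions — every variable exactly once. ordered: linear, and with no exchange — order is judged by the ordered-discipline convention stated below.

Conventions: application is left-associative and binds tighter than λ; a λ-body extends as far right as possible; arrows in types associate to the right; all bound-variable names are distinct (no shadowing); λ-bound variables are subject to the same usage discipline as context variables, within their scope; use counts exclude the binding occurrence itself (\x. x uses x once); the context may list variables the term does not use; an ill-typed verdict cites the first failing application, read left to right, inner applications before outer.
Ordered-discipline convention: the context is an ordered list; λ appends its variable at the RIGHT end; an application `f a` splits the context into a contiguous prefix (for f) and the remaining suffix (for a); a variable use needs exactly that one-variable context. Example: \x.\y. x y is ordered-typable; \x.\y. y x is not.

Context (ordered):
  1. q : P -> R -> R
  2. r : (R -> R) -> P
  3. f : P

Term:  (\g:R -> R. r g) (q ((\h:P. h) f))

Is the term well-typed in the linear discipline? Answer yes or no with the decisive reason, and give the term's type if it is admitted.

yes — exactly-once usage across q, r, f, g, h; term : P
usage: q: 1×; r: 1×; f: 1×; g [bound]: 1×; h [bound]: 1×
left-to-right use order: r, g, q, h, f
typing: ✓ — P
all disciplines: ordered ✗; linear ✓; affine ✓; relevant ✓; unrestricted ✓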